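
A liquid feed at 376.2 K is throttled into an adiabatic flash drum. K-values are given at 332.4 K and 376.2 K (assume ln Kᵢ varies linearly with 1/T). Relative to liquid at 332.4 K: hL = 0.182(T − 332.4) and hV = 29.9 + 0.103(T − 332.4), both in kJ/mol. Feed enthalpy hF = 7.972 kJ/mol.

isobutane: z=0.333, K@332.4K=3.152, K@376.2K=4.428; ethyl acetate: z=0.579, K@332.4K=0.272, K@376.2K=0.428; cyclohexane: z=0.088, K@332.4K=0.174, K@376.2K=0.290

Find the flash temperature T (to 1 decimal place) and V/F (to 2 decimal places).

Adiabatic flash: solve Rachford–Rice at each trial T, then check hF = ψ·hV(T) + (1−ψ)·hL(T).
  T = 332.4 K: K = (3.152, 0.272, 0.174), RR gives ψ = 0.139, H_out = 4.168 kJ/mol
  T = 376.2 K: K = (4.428, 0.428, 0.290), RR gives ψ = 0.369, H_out = 17.717 kJ/mol
  T = 354.3 K: K = (3.775, 0.346, 0.228), RR gives ψ = 0.257, H_out = 11.216 kJ/mol
  T = 343.4 K: K = (3.461, 0.308, 0.200), RR gives ψ = 0.200, H_out = 7.819 kJ/mol
  T = 348.9 K: K = (3.619, 0.327, 0.214), RR gives ψ = 0.229, H_out = 9.554 kJ/mol
  T = 346.1 K: K = (3.538, 0.317, 0.207), RR gives ψ = 0.215, H_out = 8.677 kJ/mol
  T = 344.8 K: K = (3.501, 0.313, 0.204), RR gives ψ = 0.208, H_out = 8.265 kJ/mol
Linear interpolation between T = 343.4 (H_out = 7.819) and T = 344.8 (H_out = 8.265) on hF = 7.972 gives T ≈ 343.9 K, at which ψ = 0.20.

T = 343.9 K, V/F = 0.20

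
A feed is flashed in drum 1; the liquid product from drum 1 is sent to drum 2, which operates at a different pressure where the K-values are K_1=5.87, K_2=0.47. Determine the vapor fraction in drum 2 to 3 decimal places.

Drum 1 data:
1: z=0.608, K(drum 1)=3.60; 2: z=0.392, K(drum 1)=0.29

Drum 1:
Rachford–Rice: g(ψ₁) = Σ zᵢ(Kᵢ−1)/(1+ψ₁(Kᵢ−1)) = 0.
g(0) = ΣzᵢKᵢ − 1 = 1.302 and g(1) = 1 − Σzᵢ/Kᵢ = -0.521, so a root lies in (0, 1).
Binary case is linear: z₁(K₁−1)(1+ψ₁(K₂−1)) + z₂(K₂−1)(1+ψ₁(K₁−1)) = 0
⇒ ψ₁ = [z₁(K₁−1)+z₂(K₂−1)] / [−(K₁−1)(K₂−1)] = 1.3025/1.8460 = 0.706
Drum-1 compositions:
  1: x = 0.215, y = 0.772
  2: x = 0.785, y = 0.228
Drum-2 feed = drum-1 liquid: z₂ = (0.2145, 0.7855).
Drum 2:
Let ψ₂ = V/F and solve Σ zᵢ(Kᵢ−1)/(1+ψ₂(Kᵢ−1)) = 0.
Feasibility: ΣzᵢKᵢ = 1.628, Σzᵢ/Kᵢ = 1.708 — both > 1, two phases present.
Binary case is linear: z₁(K₁−1)(1+ψ₂(K₂−1)) + z₂(K₂−1)(1+ψ₂(K₁−1)) = 0
⇒ ψ₂ = [z₁(K₁−1)+z₂(K₂−1)] / [−(K₁−1)(K₂−1)] = 0.6283/2.5811 = 0.243
  1: x = 0.098, y = 0.576
  2: x = 0.902, y = 0.424

V/F (drum 2) = 0.243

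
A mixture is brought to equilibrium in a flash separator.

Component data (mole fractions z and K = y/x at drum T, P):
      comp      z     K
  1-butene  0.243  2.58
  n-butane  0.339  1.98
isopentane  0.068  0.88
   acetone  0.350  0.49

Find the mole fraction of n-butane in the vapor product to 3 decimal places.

Rachford–Rice: g(V/F) = Σ zᵢ(Kᵢ−1)/(1+V/F(Kᵢ−1)) = 0.
Feasibility: ΣzᵢKᵢ = 1.530, Σzᵢ/Kᵢ = 1.057 — both > 1, two phases present.
Newton–Raphson from V/F = 0.5:
  V/F = 0.500: g = 0.1892, g' = -0.501 → V/F = 0.878
  V/F = 0.878: g = 0.0073, g' = -0.500 → V/F = 0.892
Converged at V/F = 0.892.
Compositions from xᵢ = zᵢ/(1+V/F(Kᵢ−1)), yᵢ = Kᵢxᵢ:
  1-butene: x = 0.101, y = 0.260
  n-butane: x = 0.181, y = 0.358
  isopentane: x = 0.076, y = 0.067
  acetone: x = 0.642, y = 0.315

y_n-butane = 0.358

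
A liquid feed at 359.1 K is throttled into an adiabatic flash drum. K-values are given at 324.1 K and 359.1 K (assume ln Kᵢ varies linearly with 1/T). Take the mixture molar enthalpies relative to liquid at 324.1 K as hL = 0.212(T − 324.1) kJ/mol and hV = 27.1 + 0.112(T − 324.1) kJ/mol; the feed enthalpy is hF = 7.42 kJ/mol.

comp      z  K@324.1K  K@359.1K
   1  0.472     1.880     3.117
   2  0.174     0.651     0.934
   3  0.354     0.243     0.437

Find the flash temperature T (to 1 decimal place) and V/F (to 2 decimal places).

Adiabatic flash: solve Rachford–Rice at each trial T, then check hF = ψ·hV(T) + (1−ψ)·hL(T).
  T = 324.1 K: K = (1.880, 0.651, 0.243), RR gives ψ = 0.151, H_out = 4.091 kJ/mol
  T = 359.1 K: K = (3.117, 0.934, 0.437), RR gives ψ = 0.794, H_out = 26.165 kJ/mol
  T = 341.6 K: K = (2.452, 0.787, 0.331), RR gives ψ = 0.499, H_out = 16.371 kJ/mol
  T = 332.9 K: K = (2.156, 0.718, 0.285), RR gives ψ = 0.345, H_out = 10.901 kJ/mol
  T = 328.5 K: K = (2.015, 0.684, 0.263), RR gives ψ = 0.255, H_out = 7.723 kJ/mol
  T = 326.3 K: K = (1.947, 0.667, 0.253), RR gives ψ = 0.205, H_out = 5.976 kJ/mol
Linear interpolation between T = 326.3 (H_out = 5.976) and T = 328.5 (H_out = 7.723) on hF = 7.42 gives T ≈ 328.1 K, at which ψ = 0.25.

T = 328.1 K, V/F = 0.25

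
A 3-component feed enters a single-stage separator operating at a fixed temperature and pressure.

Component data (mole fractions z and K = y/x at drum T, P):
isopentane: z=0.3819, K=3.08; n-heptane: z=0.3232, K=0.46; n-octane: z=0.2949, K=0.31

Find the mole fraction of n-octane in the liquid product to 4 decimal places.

Newton iteration, β⁰ = 0.58:
  β = 0.5800: g = -0.23334, g' = -0.9295 → β = 0.3289
  β = 0.3289: g = -0.00381, g' = -0.9568 → β = 0.3250
Converged at β = 0.3250.
Compositions from xᵢ = zᵢ/(1+β(Kᵢ−1)), yᵢ = Kᵢxᵢ:
  isopentane: x = 0.2279, y = 0.7018
  n-heptane: x = 0.3920, y = 0.1803
  n-octane: x = 0.3801, y = 0.1178

x_n-octane = 0.3801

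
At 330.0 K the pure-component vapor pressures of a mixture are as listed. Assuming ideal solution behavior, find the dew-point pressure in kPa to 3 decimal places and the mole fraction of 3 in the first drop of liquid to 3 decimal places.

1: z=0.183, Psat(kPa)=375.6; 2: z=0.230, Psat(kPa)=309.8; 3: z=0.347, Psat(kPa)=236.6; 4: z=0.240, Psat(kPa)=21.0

Pdew = 70.797 kPa, x_3 = 0.104

At the dew point ψ → 1, so Σzᵢ/Kᵢ = 1 with Kᵢ = Pᵢˢᵃᵗ/P ⇒ 1/P = Σzᵢ/Pᵢˢᵃᵗ.
1/P = 0.183/375.6 + 0.230/309.8 + 0.347/236.6 + 0.240/21.0 = 0.014125 ⇒ P = 70.797 kPa
xᵢ = zᵢP/Pᵢˢᵃᵗ ⇒ x_3 = 0.347·70.797/236.6 = 0.104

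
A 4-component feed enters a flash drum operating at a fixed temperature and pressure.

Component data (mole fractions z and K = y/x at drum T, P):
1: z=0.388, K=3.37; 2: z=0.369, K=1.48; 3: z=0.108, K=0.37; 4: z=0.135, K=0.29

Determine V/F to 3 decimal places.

V/F = 0.895

Iterate (Newton) starting at V/F = 0.61:
  V/F = 0.610: g = 0.2334, g' = -0.740 → V/F = 0.925
  V/F = 0.925: g = -0.0320, g' = -1.080 → V/F = 0.896
  V/F = 0.896: g = -0.0012, g' = -1.004 → V/F = 0.895
Converged at V/F = 0.895.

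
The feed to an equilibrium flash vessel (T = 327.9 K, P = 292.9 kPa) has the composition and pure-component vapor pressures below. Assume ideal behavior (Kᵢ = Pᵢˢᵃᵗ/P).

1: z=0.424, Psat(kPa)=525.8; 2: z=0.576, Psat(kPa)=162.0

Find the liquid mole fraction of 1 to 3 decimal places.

Raoult's law: Kᵢ = Pᵢˢᵃᵗ/P = Pᵢˢᵃᵗ/292.9.
  K_1 = 525.8/292.9 = 1.79515, K_2 = 162.0/292.9 = 0.55309
Rachford–Rice: g(V/F) = Σ zᵢ(Kᵢ−1)/(1+V/F(Kᵢ−1)) = 0.
g(0) = ΣzᵢKᵢ − 1 = 0.080 and g(1) = 1 − Σzᵢ/Kᵢ = -0.278, so a root lies in (0, 1).
Newton iteration, V/F⁰ = 0.32:
  V/F = 0.320: g = -0.0316, g' = -0.327 → V/F = 0.223
  V/F = 0.223: g = 0.0003, g' = -0.335 → V/F = 0.224
Converged at V/F = 0.224.
Compositions from xᵢ = zᵢ/(1+V/F(Kᵢ−1)), yᵢ = Kᵢxᵢ:
  1: x = 0.360, y = 0.646
  2: x = 0.640, y = 0.354

x_1 = 0.360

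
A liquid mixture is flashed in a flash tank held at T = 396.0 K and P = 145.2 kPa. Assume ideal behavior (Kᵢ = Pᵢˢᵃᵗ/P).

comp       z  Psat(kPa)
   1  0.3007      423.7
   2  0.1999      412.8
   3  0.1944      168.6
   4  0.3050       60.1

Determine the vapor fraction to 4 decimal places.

Raoult's law: Kᵢ = Pᵢˢᵃᵗ/P = Pᵢˢᵃᵗ/145.2.
  K_1 = 423.7/145.2 = 2.918044, K_2 = 412.8/145.2 = 2.842975, K_3 = 168.6/145.2 = 1.161157, K_4 = 60.1/145.2 = 0.413912
Let ψ = V/F and solve Σ zᵢ(Kᵢ−1)/(1+ψ(Kᵢ−1)) = 0.
Feasibility: ΣzᵢKᵢ = 1.7977, Σzᵢ/Kᵢ = 1.0777 — both > 1, two phases present.
Newton–Raphson from ψ = 0.5:
  ψ = 0.5000: g = 0.26228, g' = -0.6861 → ψ = 0.8823
  ψ = 0.8823: g = 0.01178, g' = -0.7042 → ψ = 0.8990
  ψ = 0.8990: g = -0.00011, g' = -0.7172 → ψ = 0.8989
Converged at ψ = 0.8989.

ψ = 0.8989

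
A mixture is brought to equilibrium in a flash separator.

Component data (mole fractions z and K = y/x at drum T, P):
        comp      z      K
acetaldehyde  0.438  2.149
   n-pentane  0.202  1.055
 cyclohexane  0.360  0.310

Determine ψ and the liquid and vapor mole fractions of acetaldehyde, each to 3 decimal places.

Newton iteration, ψ⁰ = 0.61:
  ψ = 0.610: g = -0.1223, g' = -0.712 → ψ = 0.438
  ψ = 0.438: g = -0.0104, g' = -0.609 → ψ = 0.421
Converged at ψ = 0.421.
Compositions from xᵢ = zᵢ/(1+ψ(Kᵢ−1)), yᵢ = Kᵢxᵢ:
  acetaldehyde: x = 0.295, y = 0.634
  n-pentane: x = 0.197, y = 0.208
  cyclohexane: x = 0.507, y = 0.157

ψ = 0.421, x_acetaldehyde = 0.295, y_acetaldehyde = 0.634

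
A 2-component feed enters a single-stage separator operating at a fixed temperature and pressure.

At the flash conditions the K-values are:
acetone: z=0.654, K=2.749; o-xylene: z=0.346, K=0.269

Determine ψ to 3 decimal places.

ψ = 0.697

Let ψ = V/F and solve Σ zᵢ(Kᵢ−1)/(1+ψ(Kᵢ−1)) = 0.
g(0) = ΣzᵢKᵢ − 1 = 0.891 and g(1) = 1 − Σzᵢ/Kᵢ = -0.524, so a root lies in (0, 1).
Binary case is linear: z₁(K₁−1)(1+ψ(K₂−1)) + z₂(K₂−1)(1+ψ(K₁−1)) = 0
⇒ ψ = [z₁(K₁−1)+z₂(K₂−1)] / [−(K₁−1)(K₂−1)] = 0.8909/1.2785 = 0.697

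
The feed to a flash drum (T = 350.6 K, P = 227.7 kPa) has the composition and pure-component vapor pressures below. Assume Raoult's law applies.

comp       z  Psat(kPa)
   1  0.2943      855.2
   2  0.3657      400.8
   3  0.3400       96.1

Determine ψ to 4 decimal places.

ψ = 0.8847

Raoult's law: Kᵢ = Pᵢˢᵃᵗ/P = Pᵢˢᵃᵗ/227.7.
  K_1 = 855.2/227.7 = 3.755819, K_2 = 400.8/227.7 = 1.760211, K_3 = 96.1/227.7 = 0.422047
Material balance + equilibrium reduce to Σ zᵢ(Kᵢ−1)/(1+ψ(Kᵢ−1)) = 0.
g(0) = ΣzᵢKᵢ − 1 = 0.8925 and g(1) = 1 − Σzᵢ/Kᵢ = -0.0917, so a root lies in (0, 1).
Newton–Raphson from ψ = 0.5:
  ψ = 0.5000: g = 0.26614, g' = -0.7309 → ψ = 0.8641
  ψ = 0.8641: g = 0.01507, g' = -0.7257 → ψ = 0.8849
  ψ = 0.8849: g = -0.00015, g' = -0.7404 → ψ = 0.8847
Converged at ψ = 0.8847.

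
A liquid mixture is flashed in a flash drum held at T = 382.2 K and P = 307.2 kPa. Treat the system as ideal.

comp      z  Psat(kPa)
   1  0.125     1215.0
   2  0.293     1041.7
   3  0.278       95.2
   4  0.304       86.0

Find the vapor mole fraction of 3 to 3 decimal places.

y_3 = 0.115

Raoult's law: Kᵢ = Pᵢˢᵃᵗ/P = Pᵢˢᵃᵗ/307.2.
  K_1 = 1215.0/307.2 = 3.95508, K_2 = 1041.7/307.2 = 3.39095, K_3 = 95.2/307.2 = 0.30990, K_4 = 86.0/307.2 = 0.27995
Material balance + equilibrium reduce to Σ zᵢ(Kᵢ−1)/(1+β(Kᵢ−1)) = 0.
g(0) = ΣzᵢKᵢ − 1 = 0.659 and g(1) = 1 − Σzᵢ/Kᵢ = -1.101, so a root lies in (0, 1).
Newton iteration, β⁰ = 0.5:
  β = 0.500: g = -0.1668, g' = -1.219 → β = 0.363
  β = 0.363: g = 0.0007, g' = -1.259 → β = 0.364
Converged at β = 0.364.
Compositions from xᵢ = zᵢ/(1+β(Kᵢ−1)), yᵢ = Kᵢxᵢ:
  1: x = 0.060, y = 0.238
  2: x = 0.157, y = 0.531
  3: x = 0.371, y = 0.115
  4: x = 0.412, y = 0.115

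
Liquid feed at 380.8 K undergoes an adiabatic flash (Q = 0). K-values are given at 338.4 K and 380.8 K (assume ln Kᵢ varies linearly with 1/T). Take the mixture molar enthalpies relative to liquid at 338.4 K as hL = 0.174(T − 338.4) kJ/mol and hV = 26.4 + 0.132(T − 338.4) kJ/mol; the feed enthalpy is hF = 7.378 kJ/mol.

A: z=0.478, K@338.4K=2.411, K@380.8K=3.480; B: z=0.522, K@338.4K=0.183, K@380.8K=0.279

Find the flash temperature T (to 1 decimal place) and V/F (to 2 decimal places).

Adiabatic flash: solve Rachford–Rice at each trial T, then check hF = ψ·hV(T) + (1−ψ)·hL(T).
  T = 338.4 K: K = (2.411, 0.183), RR gives ψ = 0.215, H_out = 5.679 kJ/mol
  T = 380.8 K: K = (3.480, 0.279), RR gives ψ = 0.452, H_out = 18.517 kJ/mol
  T = 359.6 K: K = (2.928, 0.229), RR gives ψ = 0.349, H_out = 12.593 kJ/mol
  T = 349.0 K: K = (2.665, 0.205), RR gives ψ = 0.288, H_out = 9.318 kJ/mol
  T = 343.7 K: K = (2.537, 0.194), RR gives ψ = 0.253, H_out = 7.555 kJ/mol
  T = 341.0 K: K = (2.472, 0.188), RR gives ψ = 0.234, H_out = 6.615 kJ/mol
  T = 342.4 K: K = (2.506, 0.191), RR gives ψ = 0.244, H_out = 7.106 kJ/mol
Linear interpolation between T = 342.4 (H_out = 7.106) and T = 343.7 (H_out = 7.555) on hF = 7.378 gives T ≈ 343.2 K, at which ψ = 0.25.

T = 343.2 K, V/F = 0.25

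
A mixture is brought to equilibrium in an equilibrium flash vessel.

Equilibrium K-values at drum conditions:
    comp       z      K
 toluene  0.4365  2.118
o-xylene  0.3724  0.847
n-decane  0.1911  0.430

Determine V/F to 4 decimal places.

Material balance + equilibrium reduce to Σ zᵢ(Kᵢ−1)/(1+V/F(Kᵢ−1)) = 0.
Feasibility: ΣzᵢKᵢ = 1.3221, Σzᵢ/Kᵢ = 1.0902 — both > 1, two phases present.
Iterate (Newton) starting at V/F = 0.5:
  V/F = 0.5000: g = 0.09898, g' = -0.3562 → V/F = 0.7779
  V/F = 0.7779: g = 0.00062, g' = -0.3677 → V/F = 0.7796
Converged at V/F = 0.7796.

V/F = 0.7796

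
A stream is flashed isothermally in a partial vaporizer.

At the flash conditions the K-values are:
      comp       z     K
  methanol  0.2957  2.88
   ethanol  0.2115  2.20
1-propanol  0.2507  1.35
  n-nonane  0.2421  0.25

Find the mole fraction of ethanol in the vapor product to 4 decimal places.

y_ethanol = 0.2421

Let ψ = V/F and solve Σ zᵢ(Kᵢ−1)/(1+ψ(Kᵢ−1)) = 0.
Feasibility: ΣzᵢKᵢ = 1.7159, Σzᵢ/Kᵢ = 1.3529 — both > 1, two phases present.
Newton–Raphson from ψ = 0.66:
  ψ = 0.6600: g = 0.10144, g' = -0.8572 → ψ = 0.7783
  ψ = 0.7783: g = -0.01035, g' = -1.0586 → ψ = 0.7686
  ψ = 0.7686: g = -0.00011, g' = -1.0353 → ψ = 0.7685
Converged at ψ = 0.7685.
Compositions from xᵢ = zᵢ/(1+ψ(Kᵢ−1)), yᵢ = Kᵢxᵢ:
  methanol: x = 0.1210, y = 0.3484
  ethanol: x = 0.1100, y = 0.2421
  1-propanol: x = 0.1976, y = 0.2667
  n-nonane: x = 0.5714, y = 0.1429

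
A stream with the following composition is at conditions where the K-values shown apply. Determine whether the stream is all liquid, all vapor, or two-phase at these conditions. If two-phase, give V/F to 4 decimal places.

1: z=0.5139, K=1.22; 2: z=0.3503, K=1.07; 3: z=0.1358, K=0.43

two-phase, V/F = 0.6455

ΣzᵢKᵢ = 1.0602; Σzᵢ/Kᵢ = 1.0644.
Both exceed 1, so a two-phase solution exists.
Let ψ = V/F and solve Σ zᵢ(Kᵢ−1)/(1+ψ(Kᵢ−1)) = 0.
Newton iteration, ψ⁰ = 0.47:
  ψ = 0.4700: g = 0.02047, g' = -0.1044 → ψ = 0.6662
  ψ = 0.6662: g = -0.00276, g' = -0.1352 → ψ = 0.6458
  ψ = 0.6458: g = -0.00004, g' = -0.1311 → ψ = 0.6455
Converged at ψ = 0.6455.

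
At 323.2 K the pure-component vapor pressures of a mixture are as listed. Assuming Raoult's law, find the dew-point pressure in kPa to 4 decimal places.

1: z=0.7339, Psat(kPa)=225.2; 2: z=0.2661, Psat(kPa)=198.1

Pdew = 217.2901 kPa

At the dew point ψ → 1, so Σzᵢ/Kᵢ = 1 with Kᵢ = Pᵢˢᵃᵗ/P ⇒ 1/P = Σzᵢ/Pᵢˢᵃᵗ.
1/P = 0.7339/225.2 + 0.2661/198.1 = 0.0046021 ⇒ P = 217.2901 kPa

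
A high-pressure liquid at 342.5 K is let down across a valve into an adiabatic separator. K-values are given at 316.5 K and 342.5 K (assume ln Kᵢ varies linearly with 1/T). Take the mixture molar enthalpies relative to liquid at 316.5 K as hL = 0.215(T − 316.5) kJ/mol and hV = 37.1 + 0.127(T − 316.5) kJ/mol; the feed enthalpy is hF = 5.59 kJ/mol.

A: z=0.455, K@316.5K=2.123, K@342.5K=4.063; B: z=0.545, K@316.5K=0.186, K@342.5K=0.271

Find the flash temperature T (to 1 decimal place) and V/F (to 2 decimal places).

T = 319.1 K, V/F = 0.14

Adiabatic flash: solve Rachford–Rice at each trial T, then check hF = ψ·hV(T) + (1−ψ)·hL(T).
  T = 316.5 K: K = (2.123, 0.186), RR gives ψ = 0.074, H_out = 2.733 kJ/mol
  T = 342.5 K: K = (4.063, 0.271), RR gives ψ = 0.446, H_out = 21.124 kJ/mol
  T = 329.5 K: K = (2.975, 0.226), RR gives ψ = 0.312, H_out = 14.014 kJ/mol
  T = 323.0 K: K = (2.522, 0.206), RR gives ψ = 0.215, H_out = 9.234 kJ/mol
  T = 319.8 K: K = (2.319, 0.196), RR gives ψ = 0.153, H_out = 6.323 kJ/mol
  T = 318.1 K: K = (2.216, 0.191), RR gives ψ = 0.114, H_out = 4.562 kJ/mol
Linear interpolation between T = 318.1 (H_out = 4.562) and T = 319.8 (H_out = 6.323) on hF = 5.59 gives T ≈ 319.1 K, at which ψ = 0.14.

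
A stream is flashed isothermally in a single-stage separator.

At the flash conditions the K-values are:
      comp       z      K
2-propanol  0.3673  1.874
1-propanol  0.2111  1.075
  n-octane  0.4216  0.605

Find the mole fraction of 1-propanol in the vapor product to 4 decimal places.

y_1-propanol = 0.2167

Material balance + equilibrium reduce to Σ zᵢ(Kᵢ−1)/(1+V/F(Kᵢ−1)) = 0.
Check two-phase: ΣzᵢKᵢ = 1.1703 > 1 and Σzᵢ/Kᵢ = 1.0892 > 1, so g(0) = 0.1703 > 0 and g(1) = -0.0892 < 0.
Newton iteration, V/F⁰ = 0.5:
  V/F = 0.5000: g = 0.03114, g' = -0.2391 → V/F = 0.6302
  V/F = 0.6302: g = 0.00039, g' = -0.2344 → V/F = 0.6319
Converged at V/F = 0.6319.
Compositions from xᵢ = zᵢ/(1+V/F(Kᵢ−1)), yᵢ = Kᵢxᵢ:
  2-propanol: x = 0.2366, y = 0.4434
  1-propanol: x = 0.2015, y = 0.2167
  n-octane: x = 0.5618, y = 0.3399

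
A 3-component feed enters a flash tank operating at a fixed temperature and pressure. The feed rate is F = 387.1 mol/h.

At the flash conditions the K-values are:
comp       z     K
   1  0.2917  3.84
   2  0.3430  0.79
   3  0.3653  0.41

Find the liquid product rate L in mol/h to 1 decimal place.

Material balance + equilibrium reduce to Σ zᵢ(Kᵢ−1)/(1+ψ(Kᵢ−1)) = 0.
g(0) = ΣzᵢKᵢ − 1 = 0.5409 and g(1) = 1 − Σzᵢ/Kᵢ = -0.4011, so a root lies in (0, 1).
Newton iteration, ψ⁰ = 0.32:
  ψ = 0.3200: g = 0.09110, g' = -0.8564 → ψ = 0.4264
  ψ = 0.4264: g = 0.00762, g' = -0.7266 → ψ = 0.4369
Converged at ψ = 0.4369.
Then V = ψ·F = 0.4369·387.1 = 169.1 mol/h and L = F − V = 218.0 mol/h.

L = 218.0 mol/h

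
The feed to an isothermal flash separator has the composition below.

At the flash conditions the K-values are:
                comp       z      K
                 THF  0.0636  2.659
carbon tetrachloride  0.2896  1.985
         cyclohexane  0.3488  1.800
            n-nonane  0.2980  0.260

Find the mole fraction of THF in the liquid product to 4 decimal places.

x_THF = 0.0311

Iterate (Newton) starting at V/F = 0.5:
  V/F = 0.5000: g = 0.09808, g' = -0.7035 → V/F = 0.6394
  V/F = 0.6394: g = -0.00775, g' = -0.8327 → V/F = 0.6301
  V/F = 0.6301: g = -0.00006, g' = -0.8204 → V/F = 0.6300
Converged at V/F = 0.6300.
Compositions from xᵢ = zᵢ/(1+V/F(Kᵢ−1)), yᵢ = Kᵢxᵢ:
  THF: x = 0.0311, y = 0.0827
  carbon tetrachloride: x = 0.1787, y = 0.3547
  cyclohexane: x = 0.2319, y = 0.4174
  n-nonane: x = 0.5583, y = 0.1452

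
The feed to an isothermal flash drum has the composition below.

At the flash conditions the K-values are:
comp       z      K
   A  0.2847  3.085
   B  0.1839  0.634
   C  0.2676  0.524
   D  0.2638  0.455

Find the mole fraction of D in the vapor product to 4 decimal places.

Rachford–Rice: g(ψ) = Σ zᵢ(Kᵢ−1)/(1+ψ(Kᵢ−1)) = 0.
Feasibility: ΣzᵢKᵢ = 1.2551, Σzᵢ/Kᵢ = 1.4728 — both > 1, two phases present.
Newton–Raphson from ψ = 0.5:
  ψ = 0.5000: g = -0.15655, g' = -0.5860 → ψ = 0.2329
  ψ = 0.2329: g = 0.01807, g' = -0.7697 → ψ = 0.2564
  ψ = 0.2564: g = 0.00035, g' = -0.7401 → ψ = 0.2568
Converged at ψ = 0.2568.
Compositions from xᵢ = zᵢ/(1+ψ(Kᵢ−1)), yᵢ = Kᵢxᵢ:
  A: x = 0.1854, y = 0.5720
  B: x = 0.2030, y = 0.1287
  C: x = 0.3049, y = 0.1598
  D: x = 0.3067, y = 0.1396

y_D = 0.1396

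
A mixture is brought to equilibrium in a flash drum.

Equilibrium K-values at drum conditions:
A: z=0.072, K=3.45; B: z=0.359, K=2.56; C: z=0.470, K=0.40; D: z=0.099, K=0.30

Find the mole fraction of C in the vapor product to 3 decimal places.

Let ψ = V/F and solve Σ zᵢ(Kᵢ−1)/(1+ψ(Kᵢ−1)) = 0.
g(0) = ΣzᵢKᵢ − 1 = 0.385 and g(1) = 1 − Σzᵢ/Kᵢ = -0.666, so a root lies in (0, 1).
Newton–Raphson from ψ = 0.65:
  ψ = 0.650: g = -0.2433, g' = -0.898 → ψ = 0.379
  ψ = 0.379: g = -0.0159, g' = -0.835 → ψ = 0.360
Converged at ψ = 0.360.
Compositions from xᵢ = zᵢ/(1+ψ(Kᵢ−1)), yᵢ = Kᵢxᵢ:
  A: x = 0.038, y = 0.132
  B: x = 0.230, y = 0.589
  C: x = 0.600, y = 0.240
  D: x = 0.132, y = 0.040

y_C = 0.240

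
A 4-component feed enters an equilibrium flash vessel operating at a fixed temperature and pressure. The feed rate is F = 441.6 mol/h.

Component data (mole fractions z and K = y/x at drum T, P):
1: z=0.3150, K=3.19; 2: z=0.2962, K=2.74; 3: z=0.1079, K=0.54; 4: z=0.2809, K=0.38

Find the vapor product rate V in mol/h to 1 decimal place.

V = 375.0 mol/h

Material balance + equilibrium reduce to Σ zᵢ(Kᵢ−1)/(1+ψ(Kᵢ−1)) = 0.
Check two-phase: ΣzᵢKᵢ = 1.9814 > 1 and Σzᵢ/Kᵢ = 1.1459 > 1, so g(0) = 0.9814 > 0 and g(1) = -0.1459 < 0.
Newton iteration, ψ⁰ = 0.68:
  ψ = 0.6800: g = 0.13988, g' = -0.8031 → ψ = 0.8542
  ψ = 0.8542: g = -0.00438, g' = -0.8783 → ψ = 0.8492
Converged at ψ = 0.8492.
Then V = ψ·F = 0.8492·441.6 = 375.0 mol/h and L = F − V = 66.6 mol/h.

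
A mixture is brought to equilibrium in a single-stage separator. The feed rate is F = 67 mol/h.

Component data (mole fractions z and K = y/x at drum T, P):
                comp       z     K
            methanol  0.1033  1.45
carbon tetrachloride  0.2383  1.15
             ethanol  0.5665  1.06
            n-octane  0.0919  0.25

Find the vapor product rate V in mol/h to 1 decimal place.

V = 30.7 mol/h

Material balance + equilibrium reduce to Σ zᵢ(Kᵢ−1)/(1+β(Kᵢ−1)) = 0.
g(0) = ΣzᵢKᵢ − 1 = 0.0473 and g(1) = 1 − Σzᵢ/Kᵢ = -0.1805, so a root lies in (0, 1).
Newton iteration, β⁰ = 0.5:
  β = 0.5000: g = -0.00608, g' = -0.1528 → β = 0.4602
  β = 0.4602: g = -0.00023, g' = -0.1415 → β = 0.4586
Converged at β = 0.4586.
Then V = β·F = 0.4586·67 = 30.7 mol/h and L = F − V = 36.3 mol/h.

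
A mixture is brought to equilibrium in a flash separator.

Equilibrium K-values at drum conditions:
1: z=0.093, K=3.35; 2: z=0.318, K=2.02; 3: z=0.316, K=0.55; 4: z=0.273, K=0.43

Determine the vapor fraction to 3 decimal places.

Rachford–Rice: g(ψ) = Σ zᵢ(Kᵢ−1)/(1+ψ(Kᵢ−1)) = 0.
Check two-phase: ΣzᵢKᵢ = 1.245 > 1 and Σzᵢ/Kᵢ = 1.395 > 1, so g(0) = 0.245 > 0 and g(1) = -0.395 < 0.
Iterate (Newton) starting at ψ = 0.6:
  ψ = 0.600: g = -0.1394, g' = -0.541 → ψ = 0.342
  ψ = 0.342: g = 0.0002, g' = -0.566 → ψ = 0.343
Converged at ψ = 0.343.

ψ = 0.343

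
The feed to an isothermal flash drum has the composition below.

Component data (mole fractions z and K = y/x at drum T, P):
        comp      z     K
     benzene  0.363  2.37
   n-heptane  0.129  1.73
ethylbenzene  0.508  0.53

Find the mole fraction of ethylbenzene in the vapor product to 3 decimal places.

Rachford–Rice: g(V/F) = Σ zᵢ(Kᵢ−1)/(1+V/F(Kᵢ−1)) = 0.
g(0) = ΣzᵢKᵢ − 1 = 0.353 and g(1) = 1 − Σzᵢ/Kᵢ = -0.186, so a root lies in (0, 1).
Iterate (Newton) starting at V/F = 0.5:
  V/F = 0.500: g = 0.0520, g' = -0.469 → V/F = 0.611
  V/F = 0.611: g = 0.0009, g' = -0.456 → V/F = 0.613
Converged at V/F = 0.613.
Compositions from xᵢ = zᵢ/(1+V/F(Kᵢ−1)), yᵢ = Kᵢxᵢ:
  benzene: x = 0.197, y = 0.468
  n-heptane: x = 0.089, y = 0.154
  ethylbenzene: x = 0.714, y = 0.378

y_ethylbenzene = 0.378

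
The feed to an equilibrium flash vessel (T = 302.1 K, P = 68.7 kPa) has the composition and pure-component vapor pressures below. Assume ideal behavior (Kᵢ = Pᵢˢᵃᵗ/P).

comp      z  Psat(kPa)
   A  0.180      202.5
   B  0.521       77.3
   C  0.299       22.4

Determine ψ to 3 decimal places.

Raoult's law: Kᵢ = Pᵢˢᵃᵗ/P = Pᵢˢᵃᵗ/68.7.
  K_A = 202.5/68.7 = 2.94760, K_B = 77.3/68.7 = 1.12518, K_C = 22.4/68.7 = 0.32606
Material balance + equilibrium reduce to Σ zᵢ(Kᵢ−1)/(1+ψ(Kᵢ−1)) = 0.
Check two-phase: ΣzᵢKᵢ = 1.214 > 1 and Σzᵢ/Kᵢ = 1.441 > 1, so g(0) = 0.214 > 0 and g(1) = -0.441 < 0.
Newton iteration, ψ⁰ = 0.68:
  ψ = 0.680: g = -0.1611, g' = -0.596 → ψ = 0.410
  ψ = 0.410: g = -0.0214, g' = -0.478 → ψ = 0.365
Converged at ψ = 0.365.

ψ = 0.365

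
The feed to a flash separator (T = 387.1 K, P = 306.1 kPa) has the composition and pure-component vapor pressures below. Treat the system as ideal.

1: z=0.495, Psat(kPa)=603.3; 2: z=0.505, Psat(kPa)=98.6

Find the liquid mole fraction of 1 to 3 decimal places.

Raoult's law: Kᵢ = Pᵢˢᵃᵗ/P = Pᵢˢᵃᵗ/306.1.
  K_1 = 603.3/306.1 = 1.97092, K_2 = 98.6/306.1 = 0.32212
Rachford–Rice: g(β) = Σ zᵢ(Kᵢ−1)/(1+β(Kᵢ−1)) = 0.
Check two-phase: ΣzᵢKᵢ = 1.138 > 1 and Σzᵢ/Kᵢ = 1.819 > 1, so g(0) = 0.138 > 0 and g(1) = -0.819 < 0.
Newton iteration, β⁰ = 0.5:
  β = 0.500: g = -0.1943, g' = -0.743 → β = 0.238
  β = 0.238: g = -0.0180, g' = -0.638 → β = 0.210
Converged at β = 0.210.
Compositions from xᵢ = zᵢ/(1+β(Kᵢ−1)), yᵢ = Kᵢxᵢ:
  1: x = 0.411, y = 0.810
  2: x = 0.589, y = 0.190

x_1 = 0.411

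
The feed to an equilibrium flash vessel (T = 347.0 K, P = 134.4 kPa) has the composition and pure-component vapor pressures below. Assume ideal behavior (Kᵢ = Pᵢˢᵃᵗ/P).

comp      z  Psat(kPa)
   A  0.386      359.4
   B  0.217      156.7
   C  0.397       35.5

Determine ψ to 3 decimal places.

ψ = 0.408

Raoult's law: Kᵢ = Pᵢˢᵃᵗ/P = Pᵢˢᵃᵗ/134.4.
  K_A = 359.4/134.4 = 2.67411, K_B = 156.7/134.4 = 1.16592, K_C = 35.5/134.4 = 0.26414
Let ψ = V/F and solve Σ zᵢ(Kᵢ−1)/(1+ψ(Kᵢ−1)) = 0.
Check two-phase: ΣzᵢKᵢ = 1.390 > 1 and Σzᵢ/Kᵢ = 1.833 > 1, so g(0) = 0.390 > 0 and g(1) = -0.833 < 0.
Newton–Raphson from ψ = 0.69:
  ψ = 0.690: g = -0.2613, g' = -1.125 → ψ = 0.458
  ψ = 0.458: g = -0.0412, g' = -0.841 → ψ = 0.409
  ψ = 0.409: g = -0.0004, g' = -0.826 → ψ = 0.408
Converged at ψ = 0.408.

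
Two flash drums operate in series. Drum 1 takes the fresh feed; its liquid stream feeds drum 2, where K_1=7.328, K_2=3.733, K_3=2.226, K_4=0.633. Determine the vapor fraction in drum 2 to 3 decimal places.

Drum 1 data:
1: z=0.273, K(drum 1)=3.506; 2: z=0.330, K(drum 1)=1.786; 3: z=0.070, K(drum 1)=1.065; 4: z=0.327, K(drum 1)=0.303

V/F (drum 2) = 0.829

Drum 1:
Iterate (Newton) starting at ψ₁ = 0.5:
  ψ₁ = 0.500: g = 0.1444, g' = -0.817 → ψ₁ = 0.677
  ψ₁ = 0.677: g = -0.0039, g' = -0.892 → ψ₁ = 0.672
Converged at ψ₁ = 0.672.
Drum-1 compositions:
  1: x = 0.102, y = 0.357
  2: x = 0.216, y = 0.386
  3: x = 0.067, y = 0.071
  4: x = 0.615, y = 0.186
Drum-2 feed = drum-1 liquid: z₂ = (0.1017, 0.2159, 0.0671, 0.6153).
Drum 2:
Let ψ₂ = V/F and solve Σ zᵢ(Kᵢ−1)/(1+ψ₂(Kᵢ−1)) = 0.
Feasibility: ΣzᵢKᵢ = 2.090, Σzᵢ/Kᵢ = 1.074 — both > 1, two phases present.
Iterate (Newton) starting at ψ₂ = 0.31:
  ψ₂ = 0.310: g = 0.3415, g' = -1.095 → ψ₂ = 0.622
  ψ₂ = 0.622: g = 0.1031, g' = -0.560 → ψ₂ = 0.806
  ψ₂ = 0.806: g = 0.0105, g' = -0.459 → ψ₂ = 0.829
Converged at ψ₂ = 0.829.
  1: x = 0.016, y = 0.119
  2: x = 0.066, y = 0.247
  3: x = 0.033, y = 0.074
  4: x = 0.884, y = 0.560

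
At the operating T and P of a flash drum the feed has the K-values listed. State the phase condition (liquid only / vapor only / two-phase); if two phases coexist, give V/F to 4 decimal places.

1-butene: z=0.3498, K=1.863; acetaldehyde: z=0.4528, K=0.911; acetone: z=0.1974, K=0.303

ΣzᵢKᵢ = 1.1240; Σzᵢ/Kᵢ = 1.3363.
Both exceed 1, so a two-phase solution exists.
Material balance + equilibrium reduce to Σ zᵢ(Kᵢ−1)/(1+ψ(Kᵢ−1)) = 0.
Iterate (Newton) starting at ψ = 0.5:
  ψ = 0.5000: g = -0.04248, g' = -0.3570 → ψ = 0.3810
  ψ = 0.3810: g = -0.00187, g' = -0.3292 → ψ = 0.3753
Converged at ψ = 0.3753.

two-phase, V/F = 0.3753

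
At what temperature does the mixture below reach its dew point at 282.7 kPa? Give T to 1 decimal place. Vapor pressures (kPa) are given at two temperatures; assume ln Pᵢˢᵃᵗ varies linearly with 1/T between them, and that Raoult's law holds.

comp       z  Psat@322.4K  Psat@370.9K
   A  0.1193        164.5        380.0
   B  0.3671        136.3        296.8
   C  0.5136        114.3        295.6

T = 366.3 K

Dew-point temperature: Σzᵢ·P/Pᵢˢᵃᵗ(T) = 1. Interpolate ln Pᵢˢᵃᵗ = aᵢ + bᵢ/T.
  T = 322.4 K: ΣzᵢP/Pᵢˢᵃᵗ = 2.2367
  T = 370.9 K: ΣzᵢP/Pᵢˢᵃᵗ = 0.9296
  T = 346.6 K: ΣzᵢP/Pᵢˢᵃᵗ = 1.3985
  T = 358.8 K: ΣzᵢP/Pᵢˢᵃᵗ = 1.1312
  T = 364.9 K: ΣzᵢP/Pᵢˢᵃᵗ = 1.0229
  T = 367.9 K: ΣzᵢP/Pᵢˢᵃᵗ = 0.9747
  T = 366.4 K: ΣzᵢP/Pᵢˢᵃᵗ = 0.9984
Interpolating between 364.9 K and 366.4 K gives T ≈ 366.3 K.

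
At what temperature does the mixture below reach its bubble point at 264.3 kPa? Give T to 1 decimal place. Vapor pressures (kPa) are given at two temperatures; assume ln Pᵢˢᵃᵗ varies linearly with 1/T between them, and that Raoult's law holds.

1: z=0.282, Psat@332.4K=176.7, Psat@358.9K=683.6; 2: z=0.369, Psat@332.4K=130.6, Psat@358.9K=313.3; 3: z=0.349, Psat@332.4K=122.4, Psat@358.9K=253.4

T = 348.3 K

Bubble-point temperature: ΣzᵢPᵢˢᵃᵗ(T) = P. Interpolate ln Pᵢˢᵃᵗ = aᵢ + bᵢ/T.
  T = 332.4 K: ΣzᵢPᵢˢᵃᵗ = 140.74 kPa
  T = 358.9 K: ΣzᵢPᵢˢᵃᵗ = 396.82 kPa
  T = 345.6 K: ΣzᵢPᵢˢᵃᵗ = 238.35 kPa
  T = 352.2 K: ΣzᵢPᵢˢᵃᵗ = 307.75 kPa
  T = 348.9 K: ΣzᵢPᵢˢᵃᵗ = 271.01 kPa
  T = 347.2 K: ΣzᵢPᵢˢᵃᵗ = 253.70 kPa
  T = 348.0 K: ΣzᵢPᵢˢᵃᵗ = 261.72 kPa
  T = 348.4 K: ΣzᵢPᵢˢᵃᵗ = 265.81 kPa
Interpolating between 348.0 K and 348.4 K gives T ≈ 348.3 K.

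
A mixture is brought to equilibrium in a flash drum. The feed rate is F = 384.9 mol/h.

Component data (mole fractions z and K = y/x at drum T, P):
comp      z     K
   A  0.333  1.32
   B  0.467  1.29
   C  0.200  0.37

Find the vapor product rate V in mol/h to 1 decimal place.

V = 234.2 mol/h

Newton iteration, β⁰ = 0.5:
  β = 0.500: g = 0.0262, g' = -0.224 → β = 0.617
  β = 0.617: g = -0.0022, g' = -0.264 → β = 0.608
Converged at β = 0.608.
Then V = β·F = 0.6084·384.9 = 234.2 mol/h and L = F − V = 150.7 mol/h.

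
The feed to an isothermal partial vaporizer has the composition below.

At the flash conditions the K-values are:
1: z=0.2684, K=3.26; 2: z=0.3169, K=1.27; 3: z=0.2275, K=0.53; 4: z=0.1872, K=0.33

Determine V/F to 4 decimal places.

V/F = 0.5536

Rachford–Rice: g(V/F) = Σ zᵢ(Kᵢ−1)/(1+V/F(Kᵢ−1)) = 0.
Check two-phase: ΣzᵢKᵢ = 1.4598 > 1 and Σzᵢ/Kᵢ = 1.3284 > 1, so g(0) = 0.4598 > 0 and g(1) = -0.3284 < 0.
Newton iteration, V/F⁰ = 0.5:
  V/F = 0.5000: g = 0.03179, g' = -0.5960 → V/F = 0.5533
  V/F = 0.5533: g = 0.00014, g' = -0.5922 → V/F = 0.5536
Converged at V/F = 0.5536.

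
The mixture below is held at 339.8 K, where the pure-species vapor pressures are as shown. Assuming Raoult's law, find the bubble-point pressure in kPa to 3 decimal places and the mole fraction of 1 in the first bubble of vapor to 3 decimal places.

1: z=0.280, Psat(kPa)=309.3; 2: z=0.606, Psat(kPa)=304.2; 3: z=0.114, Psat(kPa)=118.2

At the bubble point ψ → 0, so ΣzᵢKᵢ = 1 with Kᵢ = Pᵢˢᵃᵗ/P ⇒ P = ΣzᵢPᵢˢᵃᵗ.
P = 0.280·309.3 + 0.606·304.2 + 0.114·118.2 = 284.424 kPa
yᵢ = zᵢPᵢˢᵃᵗ/P ⇒ y_1 = 0.280·309.3/284.424 = 0.304

Pbub = 284.424 kPa, y_1 = 0.304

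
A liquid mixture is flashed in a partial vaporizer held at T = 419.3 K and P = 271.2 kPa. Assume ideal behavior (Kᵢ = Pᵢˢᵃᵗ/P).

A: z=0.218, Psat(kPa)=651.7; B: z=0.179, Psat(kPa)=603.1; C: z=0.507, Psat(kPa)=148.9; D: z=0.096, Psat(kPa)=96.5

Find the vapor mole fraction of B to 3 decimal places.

Raoult's law: Kᵢ = Pᵢˢᵃᵗ/P = Pᵢˢᵃᵗ/271.2.
  K_A = 651.7/271.2 = 2.40302, K_B = 603.1/271.2 = 2.22382, K_C = 148.9/271.2 = 0.54904, K_D = 96.5/271.2 = 0.35583
Let ψ = V/F and solve Σ zᵢ(Kᵢ−1)/(1+ψ(Kᵢ−1)) = 0.
Check two-phase: ΣzᵢKᵢ = 1.234 > 1 and Σzᵢ/Kᵢ = 1.364 > 1, so g(0) = 0.234 > 0 and g(1) = -0.364 < 0.
Newton iteration, ψ⁰ = 0.62:
  ψ = 0.620: g = -0.1322, g' = -0.519 → ψ = 0.365
  ψ = 0.365: g = -0.0008, g' = -0.532 → ψ = 0.363
Converged at ψ = 0.363.
Compositions from xᵢ = zᵢ/(1+ψ(Kᵢ−1)), yᵢ = Kᵢxᵢ:
  A: x = 0.144, y = 0.347
  B: x = 0.124, y = 0.276
  C: x = 0.606, y = 0.333
  D: x = 0.125, y = 0.045

y_B = 0.276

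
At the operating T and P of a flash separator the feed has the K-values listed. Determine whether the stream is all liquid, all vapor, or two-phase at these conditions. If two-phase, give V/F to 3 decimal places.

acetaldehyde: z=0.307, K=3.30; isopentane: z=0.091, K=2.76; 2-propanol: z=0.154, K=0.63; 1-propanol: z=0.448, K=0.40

ΣzᵢKᵢ = 1.540; Σzᵢ/Kᵢ = 1.490.
Both exceed 1, so a two-phase solution exists.
Newton iteration, ψ⁰ = 0.5:
  ψ = 0.500: g = -0.0403, g' = -0.792 → ψ = 0.449
  ψ = 0.449: g = 0.0005, g' = -0.813 → ψ = 0.450
Converged at ψ = 0.450.

two-phase, V/F = 0.450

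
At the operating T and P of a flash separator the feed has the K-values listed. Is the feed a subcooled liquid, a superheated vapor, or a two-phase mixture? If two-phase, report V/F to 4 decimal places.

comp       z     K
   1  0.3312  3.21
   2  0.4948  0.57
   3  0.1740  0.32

ΣzᵢKᵢ = 1.4009; Σzᵢ/Kᵢ = 1.5150.
Both exceed 1, so a two-phase solution exists.
Rachford–Rice: g(ψ) = Σ zᵢ(Kᵢ−1)/(1+ψ(Kᵢ−1)) = 0.
Iterate (Newton) starting at ψ = 0.57:
  ψ = 0.5700: g = -0.15114, g' = -0.6919 → ψ = 0.3516
  ψ = 0.3516: g = 0.00577, g' = -0.7782 → ψ = 0.3590
Converged at ψ = 0.3590.

two-phase, V/F = 0.3590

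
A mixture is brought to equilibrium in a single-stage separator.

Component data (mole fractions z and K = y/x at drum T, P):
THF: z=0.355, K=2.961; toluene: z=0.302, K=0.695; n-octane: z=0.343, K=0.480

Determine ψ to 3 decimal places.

ψ = 0.503

Material balance + equilibrium reduce to Σ zᵢ(Kᵢ−1)/(1+ψ(Kᵢ−1)) = 0.
Check two-phase: ΣzᵢKᵢ = 1.426 > 1 and Σzᵢ/Kᵢ = 1.269 > 1, so g(0) = 0.426 > 0 and g(1) = -0.269 < 0.
Newton–Raphson from ψ = 0.5:
  ψ = 0.500: g = 0.0018, g' = -0.557 → ψ = 0.503
Converged at ψ = 0.503.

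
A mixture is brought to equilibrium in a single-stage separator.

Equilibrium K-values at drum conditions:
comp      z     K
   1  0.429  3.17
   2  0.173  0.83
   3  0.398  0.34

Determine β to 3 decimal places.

β = 0.526

Rachford–Rice: g(β) = Σ zᵢ(Kᵢ−1)/(1+β(Kᵢ−1)) = 0.
Check two-phase: ΣzᵢKᵢ = 1.639 > 1 and Σzᵢ/Kᵢ = 1.514 > 1, so g(0) = 0.639 > 0 and g(1) = -0.514 < 0.
Iterate (Newton) starting at β = 0.31:
  β = 0.310: g = 0.1952, g' = -1.002 → β = 0.505
  β = 0.505: g = 0.0181, g' = -0.856 → β = 0.526
Converged at β = 0.526.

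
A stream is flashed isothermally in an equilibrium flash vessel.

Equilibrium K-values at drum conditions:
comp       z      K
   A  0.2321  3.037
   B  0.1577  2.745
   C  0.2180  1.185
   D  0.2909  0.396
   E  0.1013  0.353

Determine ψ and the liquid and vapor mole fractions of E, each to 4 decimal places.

Let ψ = V/F and solve Σ zᵢ(Kᵢ−1)/(1+ψ(Kᵢ−1)) = 0.
Feasibility: ΣzᵢKᵢ = 1.5471, Σzᵢ/Kᵢ = 1.3394 — both > 1, two phases present.
Newton–Raphson from ψ = 0.5:
  ψ = 0.5000: g = 0.06950, g' = -0.6901 → ψ = 0.6007
  ψ = 0.6007: g = 0.00030, g' = -0.6901 → ψ = 0.6011
Converged at ψ = 0.6011.
Compositions from xᵢ = zᵢ/(1+ψ(Kᵢ−1)), yᵢ = Kᵢxᵢ:
  A: x = 0.1043, y = 0.3169
  B: x = 0.0770, y = 0.2113
  C: x = 0.1962, y = 0.2325
  D: x = 0.4567, y = 0.1809
  E: x = 0.1658, y = 0.0585

ψ = 0.6011, x_E = 0.1658, y_E = 0.0585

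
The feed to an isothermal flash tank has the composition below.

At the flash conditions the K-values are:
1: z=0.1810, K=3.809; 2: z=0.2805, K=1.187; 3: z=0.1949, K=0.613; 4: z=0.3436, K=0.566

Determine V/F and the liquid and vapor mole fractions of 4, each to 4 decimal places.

Material balance + equilibrium reduce to Σ zᵢ(Kᵢ−1)/(1+V/F(Kᵢ−1)) = 0.
Feasibility: ΣzᵢKᵢ = 1.3363, Σzᵢ/Kᵢ = 1.2088 — both > 1, two phases present.
Iterate (Newton) starting at V/F = 0.32:
  V/F = 0.3200: g = 0.05798, g' = -0.5301 → V/F = 0.4294
  V/F = 0.4294: g = 0.00528, g' = -0.4416 → V/F = 0.4413
  V/F = 0.4413: g = 0.00004, g' = -0.4345 → V/F = 0.4414
Converged at V/F = 0.4414.
Compositions from xᵢ = zᵢ/(1+V/F(Kᵢ−1)), yᵢ = Kᵢxᵢ:
  1: x = 0.0808, y = 0.3078
  2: x = 0.2591, y = 0.3076
  3: x = 0.2351, y = 0.1441
  4: x = 0.4250, y = 0.2406

V/F = 0.4414, x_4 = 0.4250, y_4 = 0.2406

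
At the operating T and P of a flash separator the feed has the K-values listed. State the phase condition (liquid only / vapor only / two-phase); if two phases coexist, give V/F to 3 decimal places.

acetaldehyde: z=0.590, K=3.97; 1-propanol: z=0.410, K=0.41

two-phase, V/F = 0.862

ΣzᵢKᵢ = 2.510; Σzᵢ/Kᵢ = 1.149.
Both exceed 1, so a two-phase solution exists.
Binary case is linear: z₁(K₁−1)(1+ψ(K₂−1)) + z₂(K₂−1)(1+ψ(K₁−1)) = 0
⇒ ψ = [z₁(K₁−1)+z₂(K₂−1)] / [−(K₁−1)(K₂−1)] = 1.5104/1.7523 = 0.862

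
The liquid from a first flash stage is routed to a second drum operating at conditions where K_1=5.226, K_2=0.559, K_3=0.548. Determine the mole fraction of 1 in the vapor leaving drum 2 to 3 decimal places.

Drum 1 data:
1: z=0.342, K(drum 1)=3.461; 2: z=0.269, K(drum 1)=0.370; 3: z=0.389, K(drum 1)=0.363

Drum 1:
Rachford–Rice: g(ψ₁) = Σ zᵢ(Kᵢ−1)/(1+ψ₁(Kᵢ−1)) = 0.
g(0) = ΣzᵢKᵢ − 1 = 0.424 and g(1) = 1 − Σzᵢ/Kᵢ = -0.897, so a root lies in (0, 1).
Newton–Raphson from ψ₁ = 0.43:
  ψ₁ = 0.430: g = -0.1648, g' = -0.989 → ψ₁ = 0.263
  ψ₁ = 0.263: g = 0.0097, g' = -1.144 → ψ₁ = 0.272
Converged at ψ₁ = 0.272.
Drum-1 compositions:
  1: x = 0.205, y = 0.709
  2: x = 0.325, y = 0.120
  3: x = 0.471, y = 0.171
Drum-2 feed = drum-1 liquid: z₂ = (0.2049, 0.3246, 0.4705).
Drum 2:
Rachford–Rice: g(ψ₂) = Σ zᵢ(Kᵢ−1)/(1+ψ₂(Kᵢ−1)) = 0.
Feasibility: ΣzᵢKᵢ = 1.510, Σzᵢ/Kᵢ = 1.478 — both > 1, two phases present.
Iterate (Newton) starting at ψ₂ = 0.5:
  ψ₂ = 0.500: g = -0.1803, g' = -0.642 → ψ₂ = 0.219
  ψ₂ = 0.219: g = 0.0550, g' = -1.182 → ψ₂ = 0.266
  ψ₂ = 0.266: g = 0.0040, g' = -1.017 → ψ₂ = 0.270
Converged at ψ₂ = 0.270.
  1: x = 0.096, y = 0.500
  2: x = 0.368, y = 0.206
  3: x = 0.536, y = 0.294

y_1 (drum 2) = 0.500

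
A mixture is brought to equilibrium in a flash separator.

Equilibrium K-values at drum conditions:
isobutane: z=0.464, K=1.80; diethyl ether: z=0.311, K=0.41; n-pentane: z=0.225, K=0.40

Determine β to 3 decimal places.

β = 0.111

Material balance + equilibrium reduce to Σ zᵢ(Kᵢ−1)/(1+β(Kᵢ−1)) = 0.
Check two-phase: ΣzᵢKᵢ = 1.053 > 1 and Σzᵢ/Kᵢ = 1.579 > 1, so g(0) = 0.053 > 0 and g(1) = -0.579 < 0.
Newton–Raphson from β = 0.35:
  β = 0.350: g = -0.1121, g' = -0.483 → β = 0.118
  β = 0.118: g = -0.0033, g' = -0.467 → β = 0.111
Converged at β = 0.111.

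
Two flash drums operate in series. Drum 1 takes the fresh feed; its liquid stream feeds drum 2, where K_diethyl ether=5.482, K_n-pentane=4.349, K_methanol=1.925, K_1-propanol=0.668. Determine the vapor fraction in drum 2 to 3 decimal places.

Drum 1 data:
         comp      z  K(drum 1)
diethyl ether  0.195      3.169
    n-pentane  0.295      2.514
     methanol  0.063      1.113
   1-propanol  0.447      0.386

Drum 1:
Newton iteration, ψ₁⁰ = 0.5:
  ψ₁ = 0.500: g = 0.0678, g' = -0.782 → ψ₁ = 0.587
Converged at ψ₁ = 0.587.
Drum-1 compositions:
  diethyl ether: x = 0.086, y = 0.272
  n-pentane: x = 0.156, y = 0.393
  methanol: x = 0.059, y = 0.066
  1-propanol: x = 0.699, y = 0.270
Drum-2 feed = drum-1 liquid: z₂ = (0.0858, 0.1562, 0.0591, 0.6990).
Drum 2:
Rachford–Rice: g(ψ₂) = Σ zᵢ(Kᵢ−1)/(1+ψ₂(Kᵢ−1)) = 0.
Feasibility: ΣzᵢKᵢ = 1.730, Σzᵢ/Kᵢ = 1.129 — both > 1, two phases present.
Newton–Raphson from ψ₂ = 0.64:
  ψ₂ = 0.640: g = 0.0054, g' = -0.437 → ψ₂ = 0.652
  ψ₂ = 0.652: g = 0.0000, g' = -0.430 → ψ₂ = 0.653
Converged at ψ₂ = 0.653.
  diethyl ether: x = 0.022, y = 0.120
  n-pentane: x = 0.049, y = 0.213
  methanol: x = 0.037, y = 0.071
  1-propanol: x = 0.892, y = 0.596

V/F (drum 2) = 0.653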